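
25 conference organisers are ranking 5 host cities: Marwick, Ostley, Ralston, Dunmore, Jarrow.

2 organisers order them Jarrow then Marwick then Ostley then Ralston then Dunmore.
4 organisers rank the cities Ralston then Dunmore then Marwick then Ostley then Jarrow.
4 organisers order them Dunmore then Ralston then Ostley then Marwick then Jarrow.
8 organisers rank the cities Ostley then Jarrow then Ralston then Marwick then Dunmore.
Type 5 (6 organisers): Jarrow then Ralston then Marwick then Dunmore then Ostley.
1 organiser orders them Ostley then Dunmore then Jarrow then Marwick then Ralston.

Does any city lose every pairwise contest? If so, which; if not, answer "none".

Pairwise majorities:
Marwick vs Ostley: 12 to 13, Ostley.
Marwick vs Ralston: 3 to 22, Ralston.
Marwick–Dunmore: Marwick 16–9.
Marwick–Jarrow: Jarrow 17–8.
Ostley vs Ralston: Ostley preferred on 2+8+1 = 11 ballots; Ralston wins 14–11.
Ostley vs Dunmore: Dunmore wins 14–11.
Ostley vs Jarrow: 17 to 8, Ostley.
Ralston vs Dunmore: Ralston preferred on 2+4+8+6 = 20 ballots; Ralston wins 20–5.
Ralston vs Jarrow: Jarrow wins 17–8.
Dunmore vs Jarrow: Dunmore is ranked higher on 4+4+1 = 9 ballots, Jarrow on 16. Jarrow wins 16–9.
Every city wins at least one matchup (Marwick beats Dunmore; Ostley beats Marwick; Ralston beats Marwick; Dunmore beats Ostley; Jarrow beats Marwick), so there is no Condorcet loser.

none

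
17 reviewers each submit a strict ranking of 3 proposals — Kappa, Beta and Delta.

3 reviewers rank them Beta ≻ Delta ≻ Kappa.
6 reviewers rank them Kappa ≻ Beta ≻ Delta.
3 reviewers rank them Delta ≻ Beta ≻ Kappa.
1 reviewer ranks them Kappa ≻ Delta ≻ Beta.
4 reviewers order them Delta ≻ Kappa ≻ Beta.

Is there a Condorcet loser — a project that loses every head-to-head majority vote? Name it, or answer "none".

none

Head-to-head results (17 reviewers):
Kappa vs Beta: 11 to 6, Kappa.
Kappa–Delta: Delta 10–7.
Beta vs Delta: 3+6 = 9 for Beta, 8 for Delta — Beta by 9–8.
No project is winless: Kappa beats Beta; Beta beats Delta; Delta beats Kappa. There is no Condorcet loser.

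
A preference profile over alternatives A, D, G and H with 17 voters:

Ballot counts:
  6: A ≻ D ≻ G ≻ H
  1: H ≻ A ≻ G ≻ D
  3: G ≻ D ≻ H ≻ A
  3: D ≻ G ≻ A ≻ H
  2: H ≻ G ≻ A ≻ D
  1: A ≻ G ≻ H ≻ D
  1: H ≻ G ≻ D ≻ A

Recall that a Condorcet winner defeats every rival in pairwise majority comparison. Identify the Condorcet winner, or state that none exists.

Head-to-head results (17 voters):
A vs D: 10 to 7, A.
A vs G: A preferred on 6+1+1 = 8 ballots; G wins 9–8.
A vs H: A is ranked higher on 6+3+1 = 10 ballots, H on 7. A wins 10–7.
D vs G: 9 to 8, D.
D vs H: 6+3+3 = 12 for D, 5 for H — D by 12–5.
G vs H: 13 to 4, G.
Every alternative loses at least once (A loses to G; D loses to A; G loses to D; H loses to A). The majority relation contains the cycle A > D > G > A, so there is no Condorcet winner.

none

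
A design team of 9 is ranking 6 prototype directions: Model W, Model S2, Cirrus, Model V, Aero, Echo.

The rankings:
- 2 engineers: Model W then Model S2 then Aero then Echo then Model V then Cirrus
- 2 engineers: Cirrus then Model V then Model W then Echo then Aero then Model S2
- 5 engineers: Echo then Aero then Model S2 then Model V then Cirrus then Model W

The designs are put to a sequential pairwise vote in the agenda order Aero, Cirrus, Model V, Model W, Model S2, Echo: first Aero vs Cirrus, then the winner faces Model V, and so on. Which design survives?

Echo

Round 1: Aero vs Cirrus — 7–2, Aero advances.
Round 2: Aero vs Model V — 7–2, Aero advances.
Round 3: Aero vs Model W — 5–4, Aero advances.
Round 4: Aero vs Model S2 — 7–2, Aero advances.
Round 5: Aero vs Echo — 2–7, Echo advances.
The agenda winner is Echo.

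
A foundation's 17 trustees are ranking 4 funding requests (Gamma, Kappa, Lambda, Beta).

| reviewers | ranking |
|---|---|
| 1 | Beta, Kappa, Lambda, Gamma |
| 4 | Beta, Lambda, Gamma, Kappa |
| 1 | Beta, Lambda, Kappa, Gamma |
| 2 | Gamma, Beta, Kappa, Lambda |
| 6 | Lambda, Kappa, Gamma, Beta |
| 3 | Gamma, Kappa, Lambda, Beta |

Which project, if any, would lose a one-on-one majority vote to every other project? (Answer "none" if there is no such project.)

Beta

Pairwise majorities:
Gamma vs Kappa: Gamma preferred on 4+2+3 = 9 ballots; Gamma wins 9–8.
Gamma vs Lambda: Lambda, 12–5.
Gamma vs Beta: 2+6+3 = 11 for Gamma, 6 for Beta — Gamma by 11–6.
Kappa vs Lambda: Kappa is ranked higher on 1+2+3 = 6 ballots, Lambda on 11. Lambda wins 11–6.
Kappa vs Beta: Kappa is ranked higher on 6+3 = 9 ballots, Beta on 8. Kappa wins 9–8.
Lambda vs Beta: Lambda, 9–8.
Only Beta has no wins; Beta is the Condorcet loser.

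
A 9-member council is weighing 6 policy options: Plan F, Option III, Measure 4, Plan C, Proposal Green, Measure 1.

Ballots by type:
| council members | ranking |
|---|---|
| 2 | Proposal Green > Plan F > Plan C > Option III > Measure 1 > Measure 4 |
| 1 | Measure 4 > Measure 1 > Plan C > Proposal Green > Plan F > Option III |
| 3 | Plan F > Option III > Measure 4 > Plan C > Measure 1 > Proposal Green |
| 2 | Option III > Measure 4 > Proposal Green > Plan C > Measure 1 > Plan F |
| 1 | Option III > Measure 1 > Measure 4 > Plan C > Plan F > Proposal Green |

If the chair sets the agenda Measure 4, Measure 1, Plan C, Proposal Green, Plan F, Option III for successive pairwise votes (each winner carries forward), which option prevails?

Plan F

Round 1: Measure 4 vs Measure 1 — 6–3, Measure 4 advances.
Round 2: Measure 4 vs Plan C — 7–2, Measure 4 advances.
Round 3: Measure 4 vs Proposal Green — 7–2, Measure 4 advances.
Round 4: Measure 4 vs Plan F — 4–5, Plan F advances.
Round 5: Plan F vs Option III — 6–3, Plan F advances.
The agenda winner is Plan F.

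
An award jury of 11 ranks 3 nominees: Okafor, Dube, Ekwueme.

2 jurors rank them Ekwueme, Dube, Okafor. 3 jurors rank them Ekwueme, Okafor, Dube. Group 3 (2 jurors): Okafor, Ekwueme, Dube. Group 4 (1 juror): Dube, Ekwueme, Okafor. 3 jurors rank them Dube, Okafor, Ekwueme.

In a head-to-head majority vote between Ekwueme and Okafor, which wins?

Ballots ranking Ekwueme above Okafor: 2 + 3 + 1 = 6.
Ballots ranking Okafor above Ekwueme: 11 − 6 = 5.
Ekwueme wins the head-to-head 6–5.

Ekwueme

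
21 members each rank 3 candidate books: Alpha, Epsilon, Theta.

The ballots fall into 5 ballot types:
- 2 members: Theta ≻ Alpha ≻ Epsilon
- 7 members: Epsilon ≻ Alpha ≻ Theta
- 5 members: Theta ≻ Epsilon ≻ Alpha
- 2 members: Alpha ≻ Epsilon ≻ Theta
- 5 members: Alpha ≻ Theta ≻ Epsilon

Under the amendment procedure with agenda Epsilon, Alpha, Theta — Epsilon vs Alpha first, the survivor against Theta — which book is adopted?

Round 1: Epsilon vs Alpha — 12–9, Epsilon advances.
Round 2: Epsilon vs Theta — 9–12, Theta advances.
Theta survives the agenda.

Theta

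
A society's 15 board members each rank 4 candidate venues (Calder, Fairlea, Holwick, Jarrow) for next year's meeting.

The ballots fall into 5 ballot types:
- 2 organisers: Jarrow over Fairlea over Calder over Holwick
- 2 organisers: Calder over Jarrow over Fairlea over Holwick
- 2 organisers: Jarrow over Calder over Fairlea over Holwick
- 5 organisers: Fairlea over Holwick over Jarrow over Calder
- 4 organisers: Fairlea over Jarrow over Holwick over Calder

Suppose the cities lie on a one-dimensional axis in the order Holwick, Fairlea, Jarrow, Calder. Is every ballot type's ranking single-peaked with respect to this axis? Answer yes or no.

yes

Axis positions: Holwick=1, Fairlea=2, Jarrow=3, Calder=4.
Ballot type 1 (peak Jarrow at position 3): ranking walks positions 3-2-4-1, expanding outward from the peak — single-peaked.
Ballot type 2 (peak Calder at position 4): ranking walks positions 4-3-2-1, expanding outward from the peak — single-peaked.
Ballot type 3 (peak Jarrow at position 3): ranking walks positions 3-4-2-1, expanding outward from the peak — single-peaked.
Ballot type 4 (peak Fairlea at position 2): ranking walks positions 2-1-3-4, expanding outward from the peak — single-peaked.
Ballot type 5 (peak Fairlea at position 2): ranking walks positions 2-3-1-4, expanding outward from the peak — single-peaked.
Every ranking is single-peaked on this axis.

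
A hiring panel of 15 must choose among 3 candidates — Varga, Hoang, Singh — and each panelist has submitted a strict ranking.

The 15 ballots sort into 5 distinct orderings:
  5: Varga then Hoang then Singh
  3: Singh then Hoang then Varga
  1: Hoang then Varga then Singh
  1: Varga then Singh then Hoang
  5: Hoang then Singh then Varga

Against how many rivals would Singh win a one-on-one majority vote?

1

Singh against each rival (15 committee members):
Singh vs Varga: Singh preferred on 3+5 = 8 ballots; Singh wins 8–7.
Singh vs Hoang: Singh preferred on 3+1 = 4 ballots; Hoang wins 11–4.
Singh beats Varga; loses to Hoang — 1 pairwise win.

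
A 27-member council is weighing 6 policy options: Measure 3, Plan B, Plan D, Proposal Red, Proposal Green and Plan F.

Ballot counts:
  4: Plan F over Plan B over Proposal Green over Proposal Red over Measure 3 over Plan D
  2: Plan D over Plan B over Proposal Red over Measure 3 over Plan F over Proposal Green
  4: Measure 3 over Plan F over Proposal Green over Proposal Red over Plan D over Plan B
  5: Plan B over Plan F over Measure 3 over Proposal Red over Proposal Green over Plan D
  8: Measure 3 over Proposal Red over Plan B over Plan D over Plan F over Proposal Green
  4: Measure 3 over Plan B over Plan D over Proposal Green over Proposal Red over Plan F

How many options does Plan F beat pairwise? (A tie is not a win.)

1

Plan F against each rival (27 council members):
Plan F vs Measure 3: Measure 3 wins 18–9.
Plan F–Plan B: Plan B 19–8.
Plan F vs Plan D: Plan D wins 14–13.
Plan F vs Proposal Red: Proposal Red, 14–13.
Plan F–Proposal Green: Plan F 23–4.
Plan F beats Proposal Green; loses to Measure 3, Plan B, Plan D, Proposal Red — 1 pairwise win.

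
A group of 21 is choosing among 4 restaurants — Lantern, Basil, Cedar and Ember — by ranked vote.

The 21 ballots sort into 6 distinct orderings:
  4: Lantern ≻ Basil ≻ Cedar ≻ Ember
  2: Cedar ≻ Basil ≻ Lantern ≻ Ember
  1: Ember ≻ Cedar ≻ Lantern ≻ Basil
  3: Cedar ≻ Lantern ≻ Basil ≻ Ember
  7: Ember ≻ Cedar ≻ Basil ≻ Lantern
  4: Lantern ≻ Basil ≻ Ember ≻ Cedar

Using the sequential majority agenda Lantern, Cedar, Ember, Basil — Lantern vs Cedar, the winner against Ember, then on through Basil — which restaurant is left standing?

Basil

Round 1: Lantern vs Cedar — 8–13, Cedar advances.
Round 2: Cedar vs Ember — 9–12, Ember advances.
Round 3: Ember vs Basil — 8–13, Basil advances.
The agenda winner is Basil.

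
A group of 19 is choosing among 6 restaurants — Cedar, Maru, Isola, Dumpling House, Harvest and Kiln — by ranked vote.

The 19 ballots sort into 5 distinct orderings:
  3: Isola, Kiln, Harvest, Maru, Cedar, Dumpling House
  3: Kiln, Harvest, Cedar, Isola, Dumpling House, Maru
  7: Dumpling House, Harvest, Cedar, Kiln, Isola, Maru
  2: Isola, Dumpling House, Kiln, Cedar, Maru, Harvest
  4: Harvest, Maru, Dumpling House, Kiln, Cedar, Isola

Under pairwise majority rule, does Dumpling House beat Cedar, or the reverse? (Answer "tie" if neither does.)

Dumpling House

Ballots ranking Dumpling House above Cedar: 7 + 2 + 4 = 13.
Ballots ranking Cedar above Dumpling House: 19 − 13 = 6.
Dumpling House wins the head-to-head 13–6.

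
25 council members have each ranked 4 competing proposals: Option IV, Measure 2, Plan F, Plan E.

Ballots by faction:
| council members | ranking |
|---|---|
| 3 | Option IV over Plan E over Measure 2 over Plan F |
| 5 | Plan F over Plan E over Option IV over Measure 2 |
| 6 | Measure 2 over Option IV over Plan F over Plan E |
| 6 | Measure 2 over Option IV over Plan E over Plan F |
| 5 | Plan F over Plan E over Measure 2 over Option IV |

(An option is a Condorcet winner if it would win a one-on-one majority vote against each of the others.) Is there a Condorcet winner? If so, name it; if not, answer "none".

Check each pair by majority over 25 ballots:
Option IV–Measure 2: Measure 2 17–8.
Option IV vs Plan F: Option IV wins 15–10.
Option IV vs Plan E: Option IV preferred on 3+6+6 = 15 ballots; Option IV wins 15–10.
Measure 2 vs Plan F: Measure 2 wins 15–10.
Measure 2 vs Plan E: Plan E, 13–12.
Plan F–Plan E: Plan F 16–9.
Every option loses at least once (Option IV loses to Measure 2; Measure 2 loses to Plan E; Plan F loses to Option IV; Plan E loses to Option IV). The majority relation contains the cycle Option IV > Plan E > Measure 2 > Option IV, so there is no Condorcet winner.

none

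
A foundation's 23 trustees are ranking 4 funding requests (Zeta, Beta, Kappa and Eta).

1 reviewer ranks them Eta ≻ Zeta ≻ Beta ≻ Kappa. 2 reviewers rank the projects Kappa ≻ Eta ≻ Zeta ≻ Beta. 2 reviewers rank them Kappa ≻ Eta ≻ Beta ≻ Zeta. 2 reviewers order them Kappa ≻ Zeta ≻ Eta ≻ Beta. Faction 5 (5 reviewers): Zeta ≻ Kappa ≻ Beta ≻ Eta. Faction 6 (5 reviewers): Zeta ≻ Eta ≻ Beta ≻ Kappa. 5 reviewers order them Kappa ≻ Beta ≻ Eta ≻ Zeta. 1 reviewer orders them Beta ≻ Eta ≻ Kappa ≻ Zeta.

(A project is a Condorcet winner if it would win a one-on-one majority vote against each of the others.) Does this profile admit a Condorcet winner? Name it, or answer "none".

Head-to-head results (23 reviewers):
Zeta vs Beta: Zeta, 15–8.
Zeta vs Kappa: Zeta is ranked higher on 1+5+5 = 11 ballots, Kappa on 12. Kappa wins 12–11.
Zeta–Eta: Zeta 12–11.
Beta vs Kappa: Beta preferred on 1+5+1 = 7 ballots; Kappa wins 16–7.
Beta–Eta: Eta 12–11.
Kappa vs Eta: Kappa preferred on 2+2+2+5+5 = 16 ballots; Kappa wins 16–7.
Kappa wins every pairwise contest, so Kappa is the Condorcet winner.

Kappa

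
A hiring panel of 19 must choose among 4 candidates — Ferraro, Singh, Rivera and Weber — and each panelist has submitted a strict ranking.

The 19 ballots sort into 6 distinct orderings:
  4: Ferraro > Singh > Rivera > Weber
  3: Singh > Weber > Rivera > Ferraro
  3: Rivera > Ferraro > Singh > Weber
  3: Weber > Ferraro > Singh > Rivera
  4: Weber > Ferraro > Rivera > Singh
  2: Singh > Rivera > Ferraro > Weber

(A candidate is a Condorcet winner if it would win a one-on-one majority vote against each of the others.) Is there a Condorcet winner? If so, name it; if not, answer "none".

none

Pairwise majorities:
Ferraro vs Singh: 4+3+3+4 = 14 for Ferraro, 5 for Singh — Ferraro by 14–5.
Ferraro vs Rivera: 11 to 8, Ferraro.
Ferraro vs Weber: 4+3+2 = 9 for Ferraro, 10 for Weber — Weber by 10–9.
Singh vs Rivera: Singh preferred on 4+3+3+2 = 12 ballots; Singh wins 12–7.
Singh vs Weber: 4+3+3+2 = 12 for Singh, 7 for Weber — Singh by 12–7.
Rivera vs Weber: 4+3+2 = 9 for Rivera, 10 for Weber — Weber by 10–9.
Every candidate loses at least once (Ferraro loses to Weber; Singh loses to Ferraro; Rivera loses to Ferraro; Weber loses to Singh). The majority relation contains the cycle Ferraro beats Singh beats Weber beats Ferraro, so there is no Condorcet winner.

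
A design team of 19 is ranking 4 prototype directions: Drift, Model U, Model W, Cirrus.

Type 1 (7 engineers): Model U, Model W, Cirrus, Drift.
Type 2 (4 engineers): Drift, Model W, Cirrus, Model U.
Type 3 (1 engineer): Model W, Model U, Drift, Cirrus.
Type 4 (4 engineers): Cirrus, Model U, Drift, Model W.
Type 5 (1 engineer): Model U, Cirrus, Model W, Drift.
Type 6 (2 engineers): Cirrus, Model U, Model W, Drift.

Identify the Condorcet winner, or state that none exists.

Check each pair by majority over 19 ballots:
Drift vs Model U: Drift is ranked higher on 4 ballots, Model U on 15. Model U wins 15–4.
Drift vs Model W: Drift preferred on 4+4 = 8 ballots; Model W wins 11–8.
Drift–Cirrus: Cirrus 14–5.
Model U–Model W: Model U 14–5.
Model U vs Cirrus: Model U preferred on 7+1+1 = 9 ballots; Cirrus wins 10–9.
Model W vs Cirrus: 7+4+1 = 12 for Model W, 7 for Cirrus — Model W by 12–7.
No design is unbeaten: Drift loses to Model U; Model U loses to Cirrus; Model W loses to Model U; Cirrus loses to Model W. In particular Model U > Model W > Cirrus > Model U is a majority cycle — no Condorcet winner exists.

none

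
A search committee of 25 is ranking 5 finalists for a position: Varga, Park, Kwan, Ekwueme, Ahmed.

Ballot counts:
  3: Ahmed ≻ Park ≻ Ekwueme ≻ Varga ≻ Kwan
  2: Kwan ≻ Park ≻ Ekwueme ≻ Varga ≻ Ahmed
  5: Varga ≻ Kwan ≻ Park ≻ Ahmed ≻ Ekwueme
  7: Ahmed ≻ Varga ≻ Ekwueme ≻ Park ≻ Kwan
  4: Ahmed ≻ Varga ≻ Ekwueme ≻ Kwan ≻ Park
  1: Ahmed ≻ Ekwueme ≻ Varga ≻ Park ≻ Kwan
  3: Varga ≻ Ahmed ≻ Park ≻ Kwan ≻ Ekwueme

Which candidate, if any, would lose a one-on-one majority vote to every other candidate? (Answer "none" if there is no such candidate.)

Kwan

Pairwise majorities:
Varga vs Park: 5+7+4+1+3 = 20 for Varga, 5 for Park — Varga by 20–5.
Varga vs Kwan: 3+5+7+4+1+3 = 23 for Varga, 2 for Kwan — Varga by 23–2.
Varga vs Ekwueme: Varga preferred on 5+7+4+3 = 19 ballots; Varga wins 19–6.
Varga vs Ahmed: Ahmed wins 15–10.
Park vs Kwan: 14 to 11, Park.
Park vs Ekwueme: Park wins 13–12.
Park vs Ahmed: Park preferred on 2+5 = 7 ballots; Ahmed wins 18–7.
Kwan vs Ekwueme: 10 to 15, Ekwueme.
Kwan vs Ahmed: Kwan is ranked higher on 2+5 = 7 ballots, Ahmed on 18. Ahmed wins 18–7.
Ekwueme vs Ahmed: Ekwueme preferred on 2 ballots; Ahmed wins 23–2.
Only Kwan has no wins; Kwan is the Condorcet loser.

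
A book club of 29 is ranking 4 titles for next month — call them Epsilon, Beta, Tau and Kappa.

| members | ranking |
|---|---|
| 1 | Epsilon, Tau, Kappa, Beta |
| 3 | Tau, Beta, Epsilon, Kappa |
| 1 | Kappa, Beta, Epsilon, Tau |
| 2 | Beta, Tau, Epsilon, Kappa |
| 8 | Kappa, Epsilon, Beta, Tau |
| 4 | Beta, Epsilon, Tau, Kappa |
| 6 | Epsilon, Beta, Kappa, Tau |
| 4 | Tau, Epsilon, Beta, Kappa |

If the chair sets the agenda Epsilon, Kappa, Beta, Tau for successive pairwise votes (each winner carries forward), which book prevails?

Round 1: Epsilon vs Kappa — 20–9, Epsilon advances.
Round 2: Epsilon vs Beta — 19–10, Epsilon advances.
Round 3: Epsilon vs Tau — 20–9, Epsilon advances.
The agenda winner is Epsilon.

Epsilon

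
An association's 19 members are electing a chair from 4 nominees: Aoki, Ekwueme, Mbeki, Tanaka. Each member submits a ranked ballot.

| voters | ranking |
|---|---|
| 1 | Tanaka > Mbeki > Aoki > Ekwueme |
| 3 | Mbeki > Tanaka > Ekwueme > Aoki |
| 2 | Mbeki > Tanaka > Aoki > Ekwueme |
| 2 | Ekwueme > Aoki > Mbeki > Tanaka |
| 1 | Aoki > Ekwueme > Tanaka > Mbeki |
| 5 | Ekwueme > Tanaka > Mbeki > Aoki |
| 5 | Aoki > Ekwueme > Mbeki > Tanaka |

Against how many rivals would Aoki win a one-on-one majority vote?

0

Aoki against each rival (19 voters):
Aoki vs Ekwueme: 1+2+1+5 = 9 for Aoki, 10 for Ekwueme — Ekwueme by 10–9.
Aoki vs Mbeki: Mbeki, 11–8.
Aoki vs Tanaka: Tanaka wins 11–8.
Aoki beats no one; loses to Ekwueme, Mbeki, Tanaka — 0 pairwise wins.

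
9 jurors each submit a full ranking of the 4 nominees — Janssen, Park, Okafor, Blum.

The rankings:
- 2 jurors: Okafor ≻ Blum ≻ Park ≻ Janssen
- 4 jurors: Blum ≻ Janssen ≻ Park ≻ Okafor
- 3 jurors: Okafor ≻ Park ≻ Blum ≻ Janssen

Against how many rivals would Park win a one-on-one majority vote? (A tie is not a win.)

Park against each rival (9 jurors):
Park vs Janssen: Park is ranked higher on 2+3 = 5 ballots, Janssen on 4. Park wins 5–4.
Park vs Okafor: Park is ranked higher on 4 ballots, Okafor on 5. Okafor wins 5–4.
Park vs Blum: 3 for Park, 6 for Blum — Blum by 6–3.
Park beats Janssen; loses to Okafor, Blum — 1 pairwise win.

1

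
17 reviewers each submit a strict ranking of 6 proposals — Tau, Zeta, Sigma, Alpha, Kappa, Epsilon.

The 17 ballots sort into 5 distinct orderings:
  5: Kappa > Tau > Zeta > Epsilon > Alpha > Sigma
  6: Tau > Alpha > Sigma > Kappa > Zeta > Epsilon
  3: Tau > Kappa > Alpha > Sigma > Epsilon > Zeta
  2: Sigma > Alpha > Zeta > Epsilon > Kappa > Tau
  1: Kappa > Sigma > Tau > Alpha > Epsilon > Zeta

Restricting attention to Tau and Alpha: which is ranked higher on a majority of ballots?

Tau

Ballots ranking Tau above Alpha: 5 + 6 + 3 + 1 = 15.
Ballots ranking Alpha above Tau: 17 − 15 = 2.
Tau wins the head-to-head 15–2.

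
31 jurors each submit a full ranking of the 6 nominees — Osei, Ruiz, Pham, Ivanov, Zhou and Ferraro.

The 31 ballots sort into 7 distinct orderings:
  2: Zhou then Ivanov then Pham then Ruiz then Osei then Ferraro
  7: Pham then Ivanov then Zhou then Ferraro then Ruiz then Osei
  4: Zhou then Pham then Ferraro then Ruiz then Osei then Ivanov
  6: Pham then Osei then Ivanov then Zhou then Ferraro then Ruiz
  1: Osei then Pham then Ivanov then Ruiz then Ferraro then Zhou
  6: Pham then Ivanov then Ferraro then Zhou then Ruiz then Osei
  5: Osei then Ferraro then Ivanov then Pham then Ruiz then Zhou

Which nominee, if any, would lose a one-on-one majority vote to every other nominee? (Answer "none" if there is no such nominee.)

Head-to-head results (31 jurors):
Osei vs Ruiz: 6+1+5 = 12 for Osei, 19 for Ruiz — Ruiz by 19–12.
Osei vs Pham: 6 to 25, Pham.
Osei vs Ivanov: Osei, 16–15.
Osei vs Zhou: Osei is ranked higher on 6+1+5 = 12 ballots, Zhou on 19. Zhou wins 19–12.
Osei vs Ferraro: Ferraro, 17–14.
Ruiz vs Pham: Ruiz preferred on 0 ballots; Pham wins 31–0.
Ruiz vs Ivanov: Ruiz preferred on 4 ballots; Ivanov wins 27–4.
Ruiz vs Zhou: Zhou wins 25–6.
Ruiz vs Ferraro: Ferraro wins 28–3.
Pham vs Ivanov: Pham preferred on 7+4+6+1+6 = 24 ballots; Pham wins 24–7.
Pham–Zhou: Pham 25–6.
Pham vs Ferraro: 26 to 5, Pham.
Ivanov–Zhou: Ivanov 25–6.
Ivanov vs Ferraro: Ivanov wins 22–9.
Zhou vs Ferraro: 2+7+4+6 = 19 for Zhou, 12 for Ferraro — Zhou by 19–12.
Every nominee wins at least one matchup (Osei beats Ivanov; Ruiz beats Osei; Pham beats Osei; Ivanov beats Ruiz; Zhou beats Osei; Ferraro beats Osei), so there is no Condorcet loser.

none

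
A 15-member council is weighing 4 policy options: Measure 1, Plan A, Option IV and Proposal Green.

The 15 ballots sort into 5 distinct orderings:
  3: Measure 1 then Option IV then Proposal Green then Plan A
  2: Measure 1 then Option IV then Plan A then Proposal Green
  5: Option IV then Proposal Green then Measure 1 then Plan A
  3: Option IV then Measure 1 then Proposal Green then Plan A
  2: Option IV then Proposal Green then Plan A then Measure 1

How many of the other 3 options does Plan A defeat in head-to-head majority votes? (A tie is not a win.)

Plan A against each rival (15 council members):
Plan A–Measure 1: Measure 1 13–2.
Plan A vs Option IV: Plan A is ranked higher on 0 ballots, Option IV on 15. Option IV wins 15–0.
Plan A vs Proposal Green: 2 to 13, Proposal Green.
Plan A beats no one; loses to Measure 1, Option IV, Proposal Green — 0 pairwise wins.

0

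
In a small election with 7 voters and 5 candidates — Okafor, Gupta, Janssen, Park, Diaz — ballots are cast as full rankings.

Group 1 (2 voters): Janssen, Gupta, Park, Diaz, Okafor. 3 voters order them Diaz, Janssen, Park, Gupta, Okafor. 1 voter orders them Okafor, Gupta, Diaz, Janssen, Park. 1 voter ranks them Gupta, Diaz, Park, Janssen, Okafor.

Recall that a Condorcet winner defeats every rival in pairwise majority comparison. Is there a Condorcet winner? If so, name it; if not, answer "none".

none

Check each pair by majority over 7 ballots:
Okafor vs Gupta: Okafor preferred on 1 ballot; Gupta wins 6–1.
Okafor vs Janssen: Okafor preferred on 1 ballot; Janssen wins 6–1.
Okafor vs Park: 1 to 6, Park.
Okafor vs Diaz: Okafor preferred on 1 ballot; Diaz wins 6–1.
Gupta vs Janssen: Gupta is ranked higher on 1+1 = 2 ballots, Janssen on 5. Janssen wins 5–2.
Gupta vs Park: 4 to 3, Gupta.
Gupta vs Diaz: Gupta preferred on 2+1+1 = 4 ballots; Gupta wins 4–3.
Janssen vs Park: 2+3+1 = 6 for Janssen, 1 for Park — Janssen by 6–1.
Janssen vs Diaz: Janssen preferred on 2 ballots; Diaz wins 5–2.
Park vs Diaz: 2 to 5, Diaz.
Every candidate loses at least once (Okafor loses to Gupta; Gupta loses to Janssen; Janssen loses to Diaz; Park loses to Gupta; Diaz loses to Gupta). The majority relation contains the cycle Gupta → Diaz → Janssen → Gupta, so there is no Condorcet winner.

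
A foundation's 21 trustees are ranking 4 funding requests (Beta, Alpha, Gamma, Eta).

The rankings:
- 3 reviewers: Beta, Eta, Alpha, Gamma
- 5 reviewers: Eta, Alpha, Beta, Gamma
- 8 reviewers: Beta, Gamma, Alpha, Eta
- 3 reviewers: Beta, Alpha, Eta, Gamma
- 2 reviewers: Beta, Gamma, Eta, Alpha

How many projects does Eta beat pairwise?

1

Eta against each rival (21 reviewers):
Eta vs Beta: Beta wins 16–5.
Eta–Alpha: Alpha 11–10.
Eta vs Gamma: Eta is ranked higher on 3+5+3 = 11 ballots, Gamma on 10. Eta wins 11–10.
Eta beats Gamma; loses to Beta, Alpha — 1 pairwise win.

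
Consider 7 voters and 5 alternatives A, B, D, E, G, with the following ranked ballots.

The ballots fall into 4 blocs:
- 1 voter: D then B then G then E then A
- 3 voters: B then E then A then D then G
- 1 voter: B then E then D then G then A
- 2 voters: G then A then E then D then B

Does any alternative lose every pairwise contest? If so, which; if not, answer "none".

none

Pairwise majorities:
A vs B: B wins 5–2.
A vs D: A, 5–2.
A vs E: A is ranked higher on 2 ballots, E on 5. E wins 5–2.
A vs G: G wins 4–3.
B vs D: 4 to 3, B.
B vs E: B preferred on 1+3+1 = 5 ballots; B wins 5–2.
B–G: B 5–2.
D–E: E 6–1.
D vs G: 5 to 2, D.
E vs G: 4 to 3, E.
Each alternative has at least one pairwise win (A beats D; B beats A; D beats G; E beats A; G beats A) — no Condorcet loser.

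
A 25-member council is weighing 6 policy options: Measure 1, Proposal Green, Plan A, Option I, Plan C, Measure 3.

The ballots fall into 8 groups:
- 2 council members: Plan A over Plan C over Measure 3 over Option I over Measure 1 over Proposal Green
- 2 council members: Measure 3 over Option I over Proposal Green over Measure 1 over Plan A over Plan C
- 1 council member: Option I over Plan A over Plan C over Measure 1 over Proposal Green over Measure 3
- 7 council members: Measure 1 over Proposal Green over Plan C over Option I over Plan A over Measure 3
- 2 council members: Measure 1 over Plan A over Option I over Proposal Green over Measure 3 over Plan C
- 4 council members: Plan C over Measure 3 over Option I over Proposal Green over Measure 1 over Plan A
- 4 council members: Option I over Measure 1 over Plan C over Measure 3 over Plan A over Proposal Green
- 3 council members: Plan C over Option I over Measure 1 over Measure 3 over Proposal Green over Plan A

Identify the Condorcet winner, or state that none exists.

Pairwise majorities:
Measure 1 vs Proposal Green: 2+1+7+2+4+3 = 19 for Measure 1, 6 for Proposal Green — Measure 1 by 19–6.
Measure 1 vs Plan A: 22 to 3, Measure 1.
Measure 1–Option I: Option I 16–9.
Measure 1 vs Plan C: Measure 1 wins 15–10.
Measure 1 vs Measure 3: 1+7+2+4+3 = 17 for Measure 1, 8 for Measure 3 — Measure 1 by 17–8.
Proposal Green–Plan A: Proposal Green 16–9.
Proposal Green vs Option I: Proposal Green preferred on 7 ballots; Option I wins 18–7.
Proposal Green vs Plan C: 11 to 14, Plan C.
Proposal Green vs Measure 3: Measure 3, 15–10.
Plan A vs Option I: 2+2 = 4 for Plan A, 21 for Option I — Option I by 21–4.
Plan A vs Plan C: 2+2+1+2 = 7 for Plan A, 18 for Plan C — Plan C by 18–7.
Plan A–Measure 3: Measure 3 13–12.
Option I vs Plan C: 9 to 16, Plan C.
Option I vs Measure 3: 17 to 8, Option I.
Plan C vs Measure 3: Plan C is ranked higher on 2+1+7+4+4+3 = 21 ballots, Measure 3 on 4. Plan C wins 21–4.
Each option drops at least one matchup (Measure 1 loses to Option I; Proposal Green loses to Measure 1; Plan A loses to Measure 1; Option I loses to Plan C; Plan C loses to Measure 1; Measure 3 loses to Measure 1); the cycle Measure 1 > Plan C > Option I > Measure 1 rules out a Condorcet winner.

none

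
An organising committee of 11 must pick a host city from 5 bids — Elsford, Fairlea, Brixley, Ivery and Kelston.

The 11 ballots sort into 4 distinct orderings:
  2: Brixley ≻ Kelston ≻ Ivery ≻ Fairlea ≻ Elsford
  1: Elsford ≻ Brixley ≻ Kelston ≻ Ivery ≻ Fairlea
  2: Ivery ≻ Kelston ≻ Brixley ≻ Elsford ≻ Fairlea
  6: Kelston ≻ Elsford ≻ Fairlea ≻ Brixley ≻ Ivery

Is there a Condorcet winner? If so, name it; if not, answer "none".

Kelston

Check each pair by majority over 11 ballots:
Elsford vs Fairlea: Elsford preferred on 1+2+6 = 9 ballots; Elsford wins 9–2.
Elsford vs Brixley: 7 to 4, Elsford.
Elsford vs Ivery: Elsford is ranked higher on 1+6 = 7 ballots, Ivery on 4. Elsford wins 7–4.
Elsford vs Kelston: Elsford is ranked higher on 1 ballot, Kelston on 10. Kelston wins 10–1.
Fairlea vs Brixley: 6 to 5, Fairlea.
Fairlea vs Ivery: 6 for Fairlea, 5 for Ivery — Fairlea by 6–5.
Fairlea vs Kelston: 0 for Fairlea, 11 for Kelston — Kelston by 11–0.
Brixley vs Ivery: Brixley is ranked higher on 2+1+6 = 9 ballots, Ivery on 2. Brixley wins 9–2.
Brixley vs Kelston: 3 to 8, Kelston.
Ivery vs Kelston: Ivery preferred on 2 ballots; Kelston wins 9–2.
Kelston beats each of Elsford, Fairlea, Brixley, Ivery — Kelston is the Condorcet winner.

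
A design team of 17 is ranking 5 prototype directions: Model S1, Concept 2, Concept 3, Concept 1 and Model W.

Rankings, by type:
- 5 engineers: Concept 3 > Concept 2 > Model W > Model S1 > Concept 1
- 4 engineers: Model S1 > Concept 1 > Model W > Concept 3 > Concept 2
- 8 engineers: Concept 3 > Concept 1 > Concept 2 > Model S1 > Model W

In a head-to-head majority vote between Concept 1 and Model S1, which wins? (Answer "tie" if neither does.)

Ballots ranking Concept 1 above Model S1: 8.
Ballots ranking Model S1 above Concept 1: 17 − 8 = 9.
Model S1 wins the head-to-head 9–8.

Model S1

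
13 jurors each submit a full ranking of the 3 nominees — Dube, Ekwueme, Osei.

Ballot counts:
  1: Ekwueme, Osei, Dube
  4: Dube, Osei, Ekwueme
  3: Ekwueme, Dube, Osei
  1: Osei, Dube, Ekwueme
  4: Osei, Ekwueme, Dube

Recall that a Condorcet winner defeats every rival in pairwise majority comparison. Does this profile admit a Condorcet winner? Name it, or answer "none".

Check each pair by majority over 13 ballots:
Dube vs Ekwueme: 5 to 8, Ekwueme.
Dube vs Osei: 7 to 6, Dube.
Ekwueme vs Osei: 4 to 9, Osei.
No nominee is unbeaten: Dube loses to Ekwueme; Ekwueme loses to Osei; Osei loses to Dube. In particular Dube beats Osei beats Ekwueme beats Dube is a majority cycle — no Condorcet winner exists.

none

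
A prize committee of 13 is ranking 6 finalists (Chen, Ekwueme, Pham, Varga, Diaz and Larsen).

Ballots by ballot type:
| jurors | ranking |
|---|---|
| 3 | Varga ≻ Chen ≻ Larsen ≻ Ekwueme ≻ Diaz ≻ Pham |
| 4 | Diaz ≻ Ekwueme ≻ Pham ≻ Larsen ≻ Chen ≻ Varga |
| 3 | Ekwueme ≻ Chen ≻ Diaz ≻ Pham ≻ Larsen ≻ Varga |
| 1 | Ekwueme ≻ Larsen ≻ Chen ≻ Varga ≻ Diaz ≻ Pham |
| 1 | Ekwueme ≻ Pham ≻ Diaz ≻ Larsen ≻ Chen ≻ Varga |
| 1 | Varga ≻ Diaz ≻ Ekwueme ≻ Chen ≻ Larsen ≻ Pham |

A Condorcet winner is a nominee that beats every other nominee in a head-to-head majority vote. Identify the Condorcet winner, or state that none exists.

Head-to-head results (13 jurors):
Chen vs Ekwueme: Ekwueme wins 10–3.
Chen–Pham: Chen 8–5.
Chen vs Varga: Chen wins 9–4.
Chen–Diaz: Chen 7–6.
Chen vs Larsen: Chen, 7–6.
Ekwueme–Pham: Ekwueme 13–0.
Ekwueme vs Varga: Ekwueme, 9–4.
Ekwueme vs Diaz: Ekwueme wins 8–5.
Ekwueme vs Larsen: Ekwueme wins 10–3.
Pham vs Varga: Pham wins 8–5.
Pham vs Diaz: Diaz wins 12–1.
Pham–Larsen: Pham 8–5.
Varga vs Diaz: Diaz wins 8–5.
Varga vs Larsen: Larsen, 9–4.
Diaz vs Larsen: Diaz, 9–4.
Ekwueme beats each of Chen, Pham, Varga, Diaz, Larsen — Ekwueme is the Condorcet winner.

Ekwueme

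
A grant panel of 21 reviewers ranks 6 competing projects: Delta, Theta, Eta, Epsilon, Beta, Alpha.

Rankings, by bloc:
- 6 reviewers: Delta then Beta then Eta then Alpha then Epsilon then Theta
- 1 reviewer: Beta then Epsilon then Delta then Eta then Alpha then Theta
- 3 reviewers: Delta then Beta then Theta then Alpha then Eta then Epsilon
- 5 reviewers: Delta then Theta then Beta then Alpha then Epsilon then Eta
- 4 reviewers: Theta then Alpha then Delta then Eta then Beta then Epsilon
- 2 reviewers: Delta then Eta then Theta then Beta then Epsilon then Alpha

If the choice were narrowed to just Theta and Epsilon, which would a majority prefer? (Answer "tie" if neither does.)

Theta

Ballots ranking Theta above Epsilon: 3 + 5 + 4 + 2 = 14.
Ballots ranking Epsilon above Theta: 21 − 14 = 7.
Theta wins the head-to-head 14–7.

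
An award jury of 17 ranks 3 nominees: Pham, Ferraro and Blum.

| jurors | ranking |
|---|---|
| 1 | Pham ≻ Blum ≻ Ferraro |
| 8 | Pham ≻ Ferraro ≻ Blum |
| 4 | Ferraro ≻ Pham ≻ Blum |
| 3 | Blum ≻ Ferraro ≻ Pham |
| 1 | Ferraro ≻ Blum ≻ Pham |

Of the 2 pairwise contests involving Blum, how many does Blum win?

0

Blum against each rival (17 jurors):
Blum vs Pham: 3+1 = 4 for Blum, 13 for Pham — Pham by 13–4.
Blum vs Ferraro: Ferraro wins 13–4.
Blum beats no one; loses to Pham, Ferraro — 0 pairwise wins.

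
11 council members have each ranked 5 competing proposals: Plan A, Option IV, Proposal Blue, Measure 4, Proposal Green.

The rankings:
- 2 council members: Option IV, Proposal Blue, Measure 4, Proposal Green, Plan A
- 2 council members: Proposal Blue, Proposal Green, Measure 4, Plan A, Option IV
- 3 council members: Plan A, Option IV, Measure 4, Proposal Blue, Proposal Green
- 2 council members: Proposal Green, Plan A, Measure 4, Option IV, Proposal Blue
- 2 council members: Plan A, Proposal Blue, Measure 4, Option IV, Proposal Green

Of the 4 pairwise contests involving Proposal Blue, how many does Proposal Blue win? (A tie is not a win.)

Proposal Blue against each rival (11 council members):
Proposal Blue vs Plan A: 2+2 = 4 for Proposal Blue, 7 for Plan A — Plan A by 7–4.
Proposal Blue–Option IV: Option IV 7–4.
Proposal Blue vs Measure 4: Proposal Blue is ranked higher on 2+2+2 = 6 ballots, Measure 4 on 5. Proposal Blue wins 6–5.
Proposal Blue vs Proposal Green: Proposal Blue, 9–2.
Proposal Blue beats Measure 4, Proposal Green; loses to Plan A, Option IV — 2 pairwise wins.

2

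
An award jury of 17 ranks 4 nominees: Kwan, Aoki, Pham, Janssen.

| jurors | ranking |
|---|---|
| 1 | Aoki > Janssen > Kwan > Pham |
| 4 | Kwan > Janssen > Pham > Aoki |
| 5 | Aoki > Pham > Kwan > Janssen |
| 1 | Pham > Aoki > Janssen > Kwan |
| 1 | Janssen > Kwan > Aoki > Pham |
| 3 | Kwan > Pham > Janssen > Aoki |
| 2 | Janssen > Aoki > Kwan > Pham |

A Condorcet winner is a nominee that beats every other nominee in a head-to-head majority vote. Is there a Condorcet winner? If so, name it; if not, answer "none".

Head-to-head results (17 jurors):
Kwan vs Aoki: Aoki, 9–8.
Kwan–Pham: Kwan 11–6.
Kwan vs Janssen: Kwan, 12–5.
Aoki vs Pham: Aoki wins 9–8.
Aoki vs Janssen: Janssen wins 10–7.
Pham vs Janssen: Pham, 9–8.
No nominee is unbeaten: Kwan loses to Aoki; Aoki loses to Janssen; Pham loses to Kwan; Janssen loses to Kwan. In particular Kwan beats Janssen beats Aoki beats Kwan is a majority cycle — no Condorcet winner exists.

none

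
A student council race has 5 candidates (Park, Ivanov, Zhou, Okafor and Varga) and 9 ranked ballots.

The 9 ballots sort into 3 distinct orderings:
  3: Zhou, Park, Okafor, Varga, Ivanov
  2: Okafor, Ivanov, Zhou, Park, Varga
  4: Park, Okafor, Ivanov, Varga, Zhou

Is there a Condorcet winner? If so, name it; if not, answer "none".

Pairwise majorities:
Park vs Ivanov: Park, 7–2.
Park–Zhou: Zhou 5–4.
Park–Okafor: Park 7–2.
Park vs Varga: Park wins 9–0.
Ivanov–Zhou: Ivanov 6–3.
Ivanov vs Okafor: Okafor wins 9–0.
Ivanov vs Varga: Ivanov, 6–3.
Zhou–Okafor: Okafor 6–3.
Zhou vs Varga: Zhou, 5–4.
Okafor vs Varga: Okafor, 9–0.
No candidate is unbeaten: Park loses to Zhou; Ivanov loses to Park; Zhou loses to Ivanov; Okafor loses to Park; Varga loses to Park. In particular Park beats Ivanov beats Zhou beats Park is a majority cycle — no Condorcet winner exists.

none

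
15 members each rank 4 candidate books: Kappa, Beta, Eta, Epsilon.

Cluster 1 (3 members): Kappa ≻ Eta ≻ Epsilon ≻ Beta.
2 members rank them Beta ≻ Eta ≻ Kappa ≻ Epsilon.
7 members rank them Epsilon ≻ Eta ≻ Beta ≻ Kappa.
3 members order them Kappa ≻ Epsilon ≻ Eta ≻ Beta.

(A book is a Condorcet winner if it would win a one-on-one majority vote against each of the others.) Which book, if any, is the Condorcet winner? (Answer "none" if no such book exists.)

none

Pairwise majorities:
Kappa–Beta: Beta 9–6.
Kappa vs Eta: Eta wins 9–6.
Kappa vs Epsilon: Kappa wins 8–7.
Beta vs Eta: Eta wins 13–2.
Beta vs Epsilon: Epsilon wins 13–2.
Eta vs Epsilon: Epsilon wins 10–5.
Each book drops at least one matchup (Kappa loses to Beta; Beta loses to Eta; Eta loses to Epsilon; Epsilon loses to Kappa); the cycle Kappa → Epsilon → Beta → Kappa rules out a Condorcet winner.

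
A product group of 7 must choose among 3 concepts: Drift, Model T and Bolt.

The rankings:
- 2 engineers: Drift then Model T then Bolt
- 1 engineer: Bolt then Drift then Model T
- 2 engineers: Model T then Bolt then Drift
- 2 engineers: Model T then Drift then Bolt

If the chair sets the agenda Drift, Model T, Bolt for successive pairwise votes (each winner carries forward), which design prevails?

Round 1: Drift vs Model T — 3–4, Model T advances.
Round 2: Model T vs Bolt — 6–1, Model T advances.
Model T survives the agenda.

Model T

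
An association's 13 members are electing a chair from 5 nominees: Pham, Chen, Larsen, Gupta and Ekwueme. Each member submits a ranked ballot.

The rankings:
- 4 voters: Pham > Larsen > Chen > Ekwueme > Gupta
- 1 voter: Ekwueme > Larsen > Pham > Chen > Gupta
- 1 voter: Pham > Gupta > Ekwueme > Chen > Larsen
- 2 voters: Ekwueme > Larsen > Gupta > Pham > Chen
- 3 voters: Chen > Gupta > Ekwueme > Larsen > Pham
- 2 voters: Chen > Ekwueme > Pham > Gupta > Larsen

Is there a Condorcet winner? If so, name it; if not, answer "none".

none

Pairwise majorities:
Pham vs Chen: Pham is ranked higher on 4+1+1+2 = 8 ballots, Chen on 5. Pham wins 8–5.
Pham vs Larsen: 7 to 6, Pham.
Pham vs Gupta: Pham is ranked higher on 4+1+1+2 = 8 ballots, Gupta on 5. Pham wins 8–5.
Pham vs Ekwueme: 5 to 8, Ekwueme.
Chen vs Larsen: Chen preferred on 1+3+2 = 6 ballots; Larsen wins 7–6.
Chen vs Gupta: 10 to 3, Chen.
Chen vs Ekwueme: Chen preferred on 4+3+2 = 9 ballots; Chen wins 9–4.
Larsen–Gupta: Larsen 7–6.
Larsen–Ekwueme: Ekwueme 9–4.
Gupta vs Ekwueme: Ekwueme wins 9–4.
No candidate is unbeaten: Pham loses to Ekwueme; Chen loses to Pham; Larsen loses to Pham; Gupta loses to Pham; Ekwueme loses to Chen. In particular Pham beats Chen beats Ekwueme beats Pham is a majority cycle — no Condorcet winner exists.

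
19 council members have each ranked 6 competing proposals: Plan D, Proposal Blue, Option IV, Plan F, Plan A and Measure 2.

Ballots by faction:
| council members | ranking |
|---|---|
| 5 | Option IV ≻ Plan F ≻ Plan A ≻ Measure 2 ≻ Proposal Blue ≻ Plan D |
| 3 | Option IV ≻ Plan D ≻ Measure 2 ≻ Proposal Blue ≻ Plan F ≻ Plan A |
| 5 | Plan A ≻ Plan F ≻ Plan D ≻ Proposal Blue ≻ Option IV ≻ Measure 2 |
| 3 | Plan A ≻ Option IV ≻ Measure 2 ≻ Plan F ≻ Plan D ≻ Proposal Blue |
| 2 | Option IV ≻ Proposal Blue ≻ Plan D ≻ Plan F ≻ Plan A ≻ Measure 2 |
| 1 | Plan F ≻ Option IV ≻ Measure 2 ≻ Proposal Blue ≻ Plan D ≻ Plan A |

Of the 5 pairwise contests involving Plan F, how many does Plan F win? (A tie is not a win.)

Plan F against each rival (19 council members):
Plan F vs Plan D: Plan F is ranked higher on 5+5+3+1 = 14 ballots, Plan D on 5. Plan F wins 14–5.
Plan F vs Proposal Blue: Plan F is ranked higher on 5+5+3+1 = 14 ballots, Proposal Blue on 5. Plan F wins 14–5.
Plan F vs Option IV: Plan F preferred on 5+1 = 6 ballots; Option IV wins 13–6.
Plan F vs Plan A: Plan F, 11–8.
Plan F–Measure 2: Plan F 13–6.
Plan F beats Plan D, Proposal Blue, Plan A, Measure 2; loses to Option IV — 4 pairwise wins.

4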